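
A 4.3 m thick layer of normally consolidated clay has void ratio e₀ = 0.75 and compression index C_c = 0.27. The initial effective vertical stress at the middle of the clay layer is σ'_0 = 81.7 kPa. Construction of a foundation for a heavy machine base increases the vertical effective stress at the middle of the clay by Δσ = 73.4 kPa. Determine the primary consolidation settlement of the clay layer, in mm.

Final effective stress: σ'_f = σ'_0 + Δσ = 81.7 + 73.4 = 155.1 kPa.
Normally consolidated clay, so the full stress increment lies on the virgin compression line:
S_c = C_c·H/(1+e₀)·log₁₀(σ'_f/σ'_0) = 0.27×4.3/(1+0.75)×log₁₀(155.1/81.7)
    = 0.66343 × 0.27839 = 0.1847 m

S_c ≈ 185 mm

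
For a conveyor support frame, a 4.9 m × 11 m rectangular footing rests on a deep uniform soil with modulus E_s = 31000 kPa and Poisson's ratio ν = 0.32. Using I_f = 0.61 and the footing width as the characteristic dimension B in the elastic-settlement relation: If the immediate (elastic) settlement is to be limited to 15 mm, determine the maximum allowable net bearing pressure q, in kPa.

q ≈ 173 kPa

S_e = q·B·(1−ν²)/E_s · I_f  ⇒  q = S_e·E_s / (B·(1−ν²)·I_f).
q = 0.015 × 31000 / (4.9 × 0.8976 × 0.61) = 173.3 kPa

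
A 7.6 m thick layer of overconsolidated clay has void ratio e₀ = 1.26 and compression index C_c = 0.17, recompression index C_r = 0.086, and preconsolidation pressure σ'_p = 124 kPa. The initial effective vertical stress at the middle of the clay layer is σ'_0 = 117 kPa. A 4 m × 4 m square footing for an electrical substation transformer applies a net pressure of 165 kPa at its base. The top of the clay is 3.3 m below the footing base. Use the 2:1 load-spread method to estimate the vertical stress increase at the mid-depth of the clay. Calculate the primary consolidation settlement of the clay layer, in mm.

Mid-depth of clay below the footing base: z = 3.3 + 7.6/2 = 7.1 m.
Stress increase at mid-clay by the 2:1 spreading method:
Δσ = qBL/((B+z)(L+z)) = 165×4×4/((4+7.1)(4+7.1)) = 21.427 kPa
Final effective stress: σ'_f = 117 + 21.427 = 138.43 kPa.
σ'_f = 138.43 > σ'_p = 124 kPa, so the stress path crosses the preconsolidation pressure — recompression up to σ'_p, then virgin compression beyond:
S_c = H/(1+e₀)·[C_r·log₁₀(σ'_p/σ'_0) + C_c·log₁₀(σ'_f/σ'_p)]
    = 7.6/2.26 × [0.086×log₁₀(124/117) + 0.17×log₁₀(138.43/124)]
    = 3.3628 × [0.0021703 + 0.0081275] = 0.03463 m

S_c ≈ 34.6 mm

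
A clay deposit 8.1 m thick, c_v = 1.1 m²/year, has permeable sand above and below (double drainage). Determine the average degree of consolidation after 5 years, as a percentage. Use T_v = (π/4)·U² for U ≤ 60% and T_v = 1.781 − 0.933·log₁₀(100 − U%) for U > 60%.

Drainage path length: H_d = H/2 = 4.05 m (double drainage).
T_v = c_v·t/H_d² = 1.1×5/4.05² = 0.33531.
T_v = 0.33531 corresponds to the U > 60% branch:
U = 1 − 10^((1.781 − T_v)/0.933)/100 = 0.6456

U ≈ 64.6 %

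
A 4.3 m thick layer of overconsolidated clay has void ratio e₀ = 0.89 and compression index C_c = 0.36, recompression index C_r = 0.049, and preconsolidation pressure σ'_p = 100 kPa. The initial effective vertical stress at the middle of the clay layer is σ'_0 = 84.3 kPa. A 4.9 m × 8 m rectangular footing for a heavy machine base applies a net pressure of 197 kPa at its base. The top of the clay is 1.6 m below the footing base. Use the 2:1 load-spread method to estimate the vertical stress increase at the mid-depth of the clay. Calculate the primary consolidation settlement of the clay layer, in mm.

S_c ≈ 176 mm

Mid-depth of clay below the footing base: z = 1.6 + 4.3/2 = 3.75 m.
Stress increase at mid-clay by the 2:1 spreading method:
Δσ = qBL/((B+z)(L+z)) = 197×4.9×8/((4.9+3.75)(8+3.75)) = 75.98 kPa
Final effective stress: σ'_f = 84.3 + 75.98 = 160.28 kPa.
σ'_f = 160.28 > σ'_p = 100 kPa, so the stress path crosses the preconsolidation pressure — recompression up to σ'_p, then virgin compression beyond:
S_c = H/(1+e₀)·[C_r·log₁₀(σ'_p/σ'_0) + C_c·log₁₀(σ'_f/σ'_p)]
    = 4.3/1.89 × [0.049×log₁₀(100/84.3) + 0.36×log₁₀(160.28/100)]
    = 2.2751 × [0.0036344 + 0.073757] = 0.1761 m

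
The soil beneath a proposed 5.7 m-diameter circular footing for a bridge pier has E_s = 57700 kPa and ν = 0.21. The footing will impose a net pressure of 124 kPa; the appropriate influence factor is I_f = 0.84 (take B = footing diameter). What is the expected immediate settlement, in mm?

Immediate (elastic) settlement: S_e = q·B·(1−ν²)/E_s · I_f.
S_e = 124 × 5.7 × (1 − 0.21²) / 57700 × 0.84
    = 124 × 5.7 × 0.9559 / 57700 × 0.84
    = 0.009836 m = 9.836 mm

S_e ≈ 9.84 mm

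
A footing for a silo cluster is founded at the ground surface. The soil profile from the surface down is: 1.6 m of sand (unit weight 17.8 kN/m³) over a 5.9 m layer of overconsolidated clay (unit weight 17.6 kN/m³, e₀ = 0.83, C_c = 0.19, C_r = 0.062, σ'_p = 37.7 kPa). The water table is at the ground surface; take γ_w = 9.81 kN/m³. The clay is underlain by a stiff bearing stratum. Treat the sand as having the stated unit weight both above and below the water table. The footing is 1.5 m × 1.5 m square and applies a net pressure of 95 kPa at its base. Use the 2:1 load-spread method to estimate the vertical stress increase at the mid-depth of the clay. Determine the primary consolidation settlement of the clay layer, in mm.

Mid-depth of clay below the ground surface: z = 1.6 + 5.9/2 = 4.55 m.
Total vertical stress at mid-clay: σ_v = 17.8×1.6 + 17.6×2.95 = 80.4 kPa.
Pore pressure: u = 9.81×(4.55 − 0) = 44.636 kPa.
Initial effective stress: σ'_0 = σ_v − u = 80.4 − 44.636 = 35.764 kPa.
Stress increase at mid-clay by the 2:1 spreading method:
Δσ = qBL/((B+z)(L+z)) = 95×1.5×1.5/((1.5+4.55)(1.5+4.55)) = 5.8398 kPa
Final effective stress: σ'_f = 35.764 + 5.8398 = 41.604 kPa.
σ'_f = 41.604 > σ'_p = 37.7 kPa, so the stress path crosses the preconsolidation pressure — recompression up to σ'_p, then virgin compression beyond:
S_c = H/(1+e₀)·[C_r·log₁₀(σ'_p/σ'_0) + C_c·log₁₀(σ'_f/σ'_p)]
    = 5.9/1.83 × [0.062×log₁₀(37.7/35.764) + 0.19×log₁₀(41.604/37.7)]
    = 3.224 × [0.0014195 + 0.0081308] = 0.03079 m

S_c ≈ 30.8 mm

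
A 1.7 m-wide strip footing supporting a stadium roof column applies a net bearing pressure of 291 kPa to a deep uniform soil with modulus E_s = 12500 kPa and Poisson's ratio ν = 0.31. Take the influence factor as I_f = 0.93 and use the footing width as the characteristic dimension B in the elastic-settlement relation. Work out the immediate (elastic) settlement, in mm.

Immediate (elastic) settlement: S_e = q·B·(1−ν²)/E_s · I_f.
S_e = 291 × 1.7 × (1 − 0.31²) / 12500 × 0.93
    = 291 × 1.7 × 0.9039 / 12500 × 0.93
    = 0.03327 m = 33.27 mm

S_e ≈ 33.3 mm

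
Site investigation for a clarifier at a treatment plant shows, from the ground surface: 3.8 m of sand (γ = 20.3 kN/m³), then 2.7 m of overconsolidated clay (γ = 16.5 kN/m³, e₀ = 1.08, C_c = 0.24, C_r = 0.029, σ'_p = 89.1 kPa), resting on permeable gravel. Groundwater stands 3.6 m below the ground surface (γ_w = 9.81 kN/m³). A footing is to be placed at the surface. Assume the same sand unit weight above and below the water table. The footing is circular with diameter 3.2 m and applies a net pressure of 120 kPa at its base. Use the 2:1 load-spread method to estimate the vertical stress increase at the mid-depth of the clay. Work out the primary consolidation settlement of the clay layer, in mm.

Mid-depth of clay below the ground surface: z = 3.8 + 2.7/2 = 5.15 m.
Total vertical stress at mid-clay: σ_v = 20.3×3.8 + 16.5×1.35 = 99.415 kPa.
Pore pressure: u = 9.81×(5.15 − 3.6) = 15.206 kPa.
Initial effective stress: σ'_0 = σ_v − u = 99.415 − 15.206 = 84.209 kPa.
Stress increase at mid-clay by the 2:1 spreading method:
Δσ ≈ qD²/(D+z)² = 120×3.2²/(3.2+5.15)² = 17.624 kPa
Final effective stress: σ'_f = 84.209 + 17.624 = 101.83 kPa.
σ'_f = 101.83 > σ'_p = 89.1 kPa, so the stress path crosses the preconsolidation pressure — recompression up to σ'_p, then virgin compression beyond:
S_c = H/(1+e₀)·[C_r·log₁₀(σ'_p/σ'_0) + C_c·log₁₀(σ'_f/σ'_p)]
    = 2.7/2.08 × [0.029×log₁₀(89.1/84.209) + 0.24×log₁₀(101.83/89.1)]
    = 1.2981 × [0.00071106 + 0.01392] = 0.01899 m

S_c ≈ 19 mm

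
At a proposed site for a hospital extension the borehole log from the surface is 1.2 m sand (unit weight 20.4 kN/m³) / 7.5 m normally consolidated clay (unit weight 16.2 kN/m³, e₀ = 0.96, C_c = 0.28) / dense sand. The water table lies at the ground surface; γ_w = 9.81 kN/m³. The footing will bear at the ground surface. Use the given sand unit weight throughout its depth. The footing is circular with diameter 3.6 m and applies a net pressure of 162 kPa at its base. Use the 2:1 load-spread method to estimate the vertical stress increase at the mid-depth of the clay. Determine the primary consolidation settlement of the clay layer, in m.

Mid-depth of clay below the ground surface: z = 1.2 + 7.5/2 = 4.95 m.
Total vertical stress at mid-clay: σ_v = 20.4×1.2 + 16.2×3.75 = 85.23 kPa.
Pore pressure: u = 9.81×(4.95 − 0) = 48.56 kPa.
Initial effective stress: σ'_0 = σ_v − u = 85.23 − 48.56 = 36.67 kPa.
Stress increase at mid-clay by the 2:1 spreading method:
Δσ ≈ qD²/(D+z)² = 162×3.6²/(3.6+4.95)² = 28.72 kPa
Final effective stress: σ'_f = σ'_0 + Δσ = 36.67 + 28.72 = 65.39 kPa.
Normally consolidated clay, so the full stress increment lies on the virgin compression line:
S_c = C_c·H/(1+e₀)·log₁₀(σ'_f/σ'_0) = 0.28×7.5/(1+0.96)×log₁₀(65.39/36.67)
    = 1.0714 × 0.2512 = 0.2691 m

S_c ≈ 0.269 m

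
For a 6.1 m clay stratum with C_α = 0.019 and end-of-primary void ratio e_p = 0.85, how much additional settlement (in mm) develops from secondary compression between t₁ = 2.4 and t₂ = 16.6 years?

S_s ≈ 52.6 mm

Secondary compression: S_s = C_α·H/(1+e_p)·log₁₀(t₂/t₁)
S_s = 0.019×6.1/(1+0.85)×log₁₀(16.6/2.4)
    = 0.06265 × 0.8399 = 0.05262 m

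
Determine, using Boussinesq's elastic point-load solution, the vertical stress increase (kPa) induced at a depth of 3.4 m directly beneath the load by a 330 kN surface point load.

Δσ_z ≈ 13.6 kPa

Boussinesq vertical stress below a point load on an elastic half-space:
Δσ_z = 3P/(2πz²) · [1 + (r/z)²]^(−5/2)
r/z = 0/3.4 = 0; [1+(r/z)²]^(−5/2) = 1.
Δσ_z = 3×330/(2π×3.4²) × 1 = 13.63 × 1 = 13.63 kPa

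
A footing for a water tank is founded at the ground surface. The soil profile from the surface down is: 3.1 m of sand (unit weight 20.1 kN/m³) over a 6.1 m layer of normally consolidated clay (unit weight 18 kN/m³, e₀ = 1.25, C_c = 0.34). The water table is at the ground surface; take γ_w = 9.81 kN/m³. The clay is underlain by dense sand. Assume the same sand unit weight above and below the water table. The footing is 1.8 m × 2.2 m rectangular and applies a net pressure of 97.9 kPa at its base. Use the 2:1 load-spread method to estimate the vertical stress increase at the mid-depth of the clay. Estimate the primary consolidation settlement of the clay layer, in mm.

S_c ≈ 39.1 mm

Mid-depth of clay below the ground surface: z = 3.1 + 6.1/2 = 6.15 m.
Total vertical stress at mid-clay: σ_v = 20.1×3.1 + 18×3.05 = 117.21 kPa.
Pore pressure: u = 9.81×(6.15 − 0) = 60.332 kPa.
Initial effective stress: σ'_0 = σ_v − u = 117.21 − 60.332 = 56.878 kPa.
Stress increase at mid-clay by the 2:1 spreading method:
Δσ = qBL/((B+z)(L+z)) = 97.9×1.8×2.2/((1.8+6.15)(2.2+6.15)) = 5.8402 kPa
Final effective stress: σ'_f = σ'_0 + Δσ = 56.878 + 5.8402 = 62.718 kPa.
Normally consolidated clay, so the full stress increment lies on the virgin compression line:
S_c = C_c·H/(1+e₀)·log₁₀(σ'_f/σ'_0) = 0.34×6.1/(1+1.25)×log₁₀(62.718/56.878)
    = 0.92178 × 0.042448 = 0.03913 m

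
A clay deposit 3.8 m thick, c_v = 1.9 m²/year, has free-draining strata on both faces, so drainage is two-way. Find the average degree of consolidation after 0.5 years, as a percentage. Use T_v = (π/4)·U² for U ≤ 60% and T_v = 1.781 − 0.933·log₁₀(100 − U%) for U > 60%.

Drainage path length: H_d = H/2 = 1.9 m (double drainage).
T_v = c_v·t/H_d² = 1.9×0.5/1.9² = 0.26316.
T_v = 0.26316 corresponds to the U ≤ 60% branch:
U = √(4T_v/π) = 0.5788

U ≈ 57.9 %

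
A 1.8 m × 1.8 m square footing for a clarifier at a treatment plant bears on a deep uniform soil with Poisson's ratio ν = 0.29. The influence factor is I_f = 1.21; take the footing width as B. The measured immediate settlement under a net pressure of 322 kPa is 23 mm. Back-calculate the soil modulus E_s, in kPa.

S_e = q·B·(1−ν²)/E_s · I_f  ⇒  E_s = q·B·(1−ν²)·I_f / S_e.
E_s = 322 × 1.8 × 0.9159 × 1.21 / 0.023 = 27930 kPa

E_s ≈ 27900 kPa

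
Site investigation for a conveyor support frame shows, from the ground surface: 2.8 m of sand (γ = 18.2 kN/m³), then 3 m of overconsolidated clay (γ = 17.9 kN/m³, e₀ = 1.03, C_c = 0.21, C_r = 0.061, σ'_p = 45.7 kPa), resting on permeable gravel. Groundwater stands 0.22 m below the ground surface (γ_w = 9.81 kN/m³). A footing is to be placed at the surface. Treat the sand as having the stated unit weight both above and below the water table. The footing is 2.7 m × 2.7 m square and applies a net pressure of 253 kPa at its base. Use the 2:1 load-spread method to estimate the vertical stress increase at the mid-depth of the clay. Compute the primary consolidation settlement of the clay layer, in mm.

Mid-depth of clay below the ground surface: z = 2.8 + 3/2 = 4.3 m.
Total vertical stress at mid-clay: σ_v = 18.2×2.8 + 17.9×1.5 = 77.81 kPa.
Pore pressure: u = 9.81×(4.3 − 0.22) = 40.025 kPa.
Initial effective stress: σ'_0 = σ_v − u = 77.81 − 40.025 = 37.785 kPa.
Stress increase at mid-clay by the 2:1 spreading method:
Δσ = qBL/((B+z)(L+z)) = 253×2.7×2.7/((2.7+4.3)(2.7+4.3)) = 37.64 kPa
Final effective stress: σ'_f = 37.785 + 37.64 = 75.425 kPa.
σ'_f = 75.425 > σ'_p = 45.7 kPa, so the stress path crosses the preconsolidation pressure — recompression up to σ'_p, then virgin compression beyond:
S_c = H/(1+e₀)·[C_r·log₁₀(σ'_p/σ'_0) + C_c·log₁₀(σ'_f/σ'_p)]
    = 3/2.03 × [0.061×log₁₀(45.7/37.785) + 0.21×log₁₀(75.425/45.7)]
    = 1.4778 × [0.0050384 + 0.045696] = 0.07498 m

S_c ≈ 75 mm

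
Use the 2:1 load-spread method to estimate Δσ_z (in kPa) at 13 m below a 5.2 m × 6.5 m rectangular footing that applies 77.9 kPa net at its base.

Δσ_z ≈ 7.42 kPa

By the 2:1 method the load spreads at 1 horizontal : 2 vertical, so at depth z the loaded area has grown by z in each plan dimension:
Δσ = qBL/((B+z)(L+z)) = 77.9×5.2×6.5/((5.2+13)(6.5+13)) = 7.419 kPa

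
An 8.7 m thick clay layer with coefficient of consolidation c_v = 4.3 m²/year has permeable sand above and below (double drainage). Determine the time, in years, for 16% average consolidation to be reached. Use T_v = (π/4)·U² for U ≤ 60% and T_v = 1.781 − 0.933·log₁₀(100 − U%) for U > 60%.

Drainage path length: H_d = H/2 = 4.35 m (double drainage).
U ≤ 60%: T_v = (π/4)·U² = (π/4)×0.16² = 0.020106.
t = T_v·H_d²/c_v = 0.020106×4.35²/4.3 = 0.08848 years.

t ≈ 0.0885 years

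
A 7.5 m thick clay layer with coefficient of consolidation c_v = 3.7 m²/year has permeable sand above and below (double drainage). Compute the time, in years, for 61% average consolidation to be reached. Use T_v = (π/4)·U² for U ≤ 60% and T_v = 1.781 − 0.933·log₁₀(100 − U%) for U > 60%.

t ≈ 1.13 years

Drainage path length: H_d = H/2 = 3.75 m (double drainage).
U > 60%: T_v = 1.781 − 0.933·log₁₀(100 − 61) = 0.29654.
t = T_v·H_d²/c_v = 0.29654×3.75²/3.7 = 1.127 years.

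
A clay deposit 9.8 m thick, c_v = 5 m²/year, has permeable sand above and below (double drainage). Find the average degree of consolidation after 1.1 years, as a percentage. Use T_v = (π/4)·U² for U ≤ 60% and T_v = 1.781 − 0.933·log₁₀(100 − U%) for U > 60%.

U ≈ 54 %

Drainage path length: H_d = H/2 = 4.9 m (double drainage).
T_v = c_v·t/H_d² = 5×1.1/4.9² = 0.22907.
T_v = 0.22907 corresponds to the U ≤ 60% branch:
U = √(4T_v/π) = 0.5401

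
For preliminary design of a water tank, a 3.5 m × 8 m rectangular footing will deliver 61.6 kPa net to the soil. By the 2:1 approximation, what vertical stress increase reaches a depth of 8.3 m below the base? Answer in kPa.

Δσ_z ≈ 8.97 kPa

By the 2:1 method the load spreads at 1 horizontal : 2 vertical, so at depth z the loaded area has grown by z in each plan dimension:
Δσ = qBL/((B+z)(L+z)) = 61.6×3.5×8/((3.5+8.3)(8+8.3)) = 8.9675 kPa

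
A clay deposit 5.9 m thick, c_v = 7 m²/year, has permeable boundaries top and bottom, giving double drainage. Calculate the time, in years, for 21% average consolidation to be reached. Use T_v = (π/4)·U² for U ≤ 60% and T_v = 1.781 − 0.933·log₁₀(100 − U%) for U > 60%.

Drainage path length: H_d = H/2 = 2.95 m (double drainage).
U ≤ 60%: T_v = (π/4)·U² = (π/4)×0.21² = 0.034636.
t = T_v·H_d²/c_v = 0.034636×2.95²/7 = 0.04306 years.

t ≈ 0.0431 years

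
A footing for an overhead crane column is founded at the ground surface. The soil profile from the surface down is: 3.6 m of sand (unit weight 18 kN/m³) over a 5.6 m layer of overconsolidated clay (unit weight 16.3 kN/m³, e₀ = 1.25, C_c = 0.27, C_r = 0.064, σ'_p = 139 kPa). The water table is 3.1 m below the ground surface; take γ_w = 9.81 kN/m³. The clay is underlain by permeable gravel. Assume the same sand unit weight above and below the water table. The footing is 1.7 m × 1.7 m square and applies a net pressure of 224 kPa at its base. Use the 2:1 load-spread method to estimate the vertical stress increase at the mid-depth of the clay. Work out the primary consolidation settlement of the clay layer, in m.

Mid-depth of clay below the ground surface: z = 3.6 + 5.6/2 = 6.4 m.
Total vertical stress at mid-clay: σ_v = 18×3.6 + 16.3×2.8 = 110.44 kPa.
Pore pressure: u = 9.81×(6.4 − 3.1) = 32.373 kPa.
Initial effective stress: σ'_0 = σ_v − u = 110.44 − 32.373 = 78.067 kPa.
Stress increase at mid-clay by the 2:1 spreading method:
Δσ = qBL/((B+z)(L+z)) = 224×1.7×1.7/((1.7+6.4)(1.7+6.4)) = 9.8668 kPa
Final effective stress: σ'_f = 78.067 + 9.8668 = 87.934 kPa.
σ'_f = 87.934 ≤ σ'_p = 139 kPa, so the clay remains overconsolidated and only the recompression index applies:
S_c = C_r·H/(1+e₀)·log₁₀(σ'_f/σ'_0) = 0.064×5.6/2.25×log₁₀(87.934/78.067)
    = 0.15929 × 0.051689 = 0.008234 m

S_c ≈ 0.00823 m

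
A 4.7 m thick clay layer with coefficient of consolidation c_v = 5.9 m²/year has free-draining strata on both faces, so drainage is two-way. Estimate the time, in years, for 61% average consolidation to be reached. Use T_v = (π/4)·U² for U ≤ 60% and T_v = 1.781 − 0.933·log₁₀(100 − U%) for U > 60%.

t ≈ 0.278 years

Drainage path length: H_d = H/2 = 2.35 m (double drainage).
U > 60%: T_v = 1.781 − 0.933·log₁₀(100 − 61) = 0.29654.
t = T_v·H_d²/c_v = 0.29654×2.35²/5.9 = 0.2776 years.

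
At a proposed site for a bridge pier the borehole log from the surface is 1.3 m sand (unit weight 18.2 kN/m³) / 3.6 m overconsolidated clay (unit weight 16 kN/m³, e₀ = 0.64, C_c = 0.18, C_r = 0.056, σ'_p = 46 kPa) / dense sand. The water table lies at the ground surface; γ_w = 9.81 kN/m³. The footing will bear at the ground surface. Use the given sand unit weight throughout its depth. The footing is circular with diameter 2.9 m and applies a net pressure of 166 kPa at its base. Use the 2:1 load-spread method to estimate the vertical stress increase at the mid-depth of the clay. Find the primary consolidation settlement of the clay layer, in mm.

S_c ≈ 87.2 mm

Mid-depth of clay below the ground surface: z = 1.3 + 3.6/2 = 3.1 m.
Total vertical stress at mid-clay: σ_v = 18.2×1.3 + 16×1.8 = 52.46 kPa.
Pore pressure: u = 9.81×(3.1 − 0) = 30.411 kPa.
Initial effective stress: σ'_0 = σ_v − u = 52.46 − 30.411 = 22.049 kPa.
Stress increase at mid-clay by the 2:1 spreading method:
Δσ ≈ qD²/(D+z)² = 166×2.9²/(2.9+3.1)² = 38.779 kPa
Final effective stress: σ'_f = 22.049 + 38.779 = 60.828 kPa.
σ'_f = 60.828 > σ'_p = 46 kPa, so the stress path crosses the preconsolidation pressure — recompression up to σ'_p, then virgin compression beyond:
S_c = H/(1+e₀)·[C_r·log₁₀(σ'_p/σ'_0) + C_c·log₁₀(σ'_f/σ'_p)]
    = 3.6/1.64 × [0.056×log₁₀(46/22.049) + 0.18×log₁₀(60.828/46)]
    = 2.1951 × [0.017885 + 0.021842] = 0.0872 m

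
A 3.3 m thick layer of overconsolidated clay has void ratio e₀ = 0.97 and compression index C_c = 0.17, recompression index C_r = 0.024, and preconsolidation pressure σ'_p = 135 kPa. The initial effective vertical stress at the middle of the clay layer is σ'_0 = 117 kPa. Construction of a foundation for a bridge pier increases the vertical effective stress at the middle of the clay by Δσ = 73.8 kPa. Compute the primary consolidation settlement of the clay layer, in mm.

Final effective stress: σ'_f = 117 + 73.8 = 190.8 kPa.
σ'_f = 190.8 > σ'_p = 135 kPa, so the stress path crosses the preconsolidation pressure — recompression up to σ'_p, then virgin compression beyond:
S_c = H/(1+e₀)·[C_r·log₁₀(σ'_p/σ'_0) + C_c·log₁₀(σ'_f/σ'_p)]
    = 3.3/1.97 × [0.024×log₁₀(135/117) + 0.17×log₁₀(190.8/135)]
    = 1.6751 × [0.0014915 + 0.025542] = 0.04528 m

S_c ≈ 45.3 mm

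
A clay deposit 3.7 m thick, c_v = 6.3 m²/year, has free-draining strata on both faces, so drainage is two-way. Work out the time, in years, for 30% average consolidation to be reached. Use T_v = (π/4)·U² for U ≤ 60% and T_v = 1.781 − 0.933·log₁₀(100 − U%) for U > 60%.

t ≈ 0.0384 years

Drainage path length: H_d = H/2 = 1.85 m (double drainage).
U ≤ 60%: T_v = (π/4)·U² = (π/4)×0.3² = 0.070686.
t = T_v·H_d²/c_v = 0.070686×1.85²/6.3 = 0.0384 years.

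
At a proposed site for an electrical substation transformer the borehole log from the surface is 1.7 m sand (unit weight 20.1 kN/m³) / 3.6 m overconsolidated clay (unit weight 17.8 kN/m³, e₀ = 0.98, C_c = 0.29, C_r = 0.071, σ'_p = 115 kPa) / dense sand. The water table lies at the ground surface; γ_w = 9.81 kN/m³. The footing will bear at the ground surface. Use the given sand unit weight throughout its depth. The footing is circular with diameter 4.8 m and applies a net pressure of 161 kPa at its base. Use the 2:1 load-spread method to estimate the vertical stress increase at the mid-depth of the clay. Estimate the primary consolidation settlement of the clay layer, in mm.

Mid-depth of clay below the ground surface: z = 1.7 + 3.6/2 = 3.5 m.
Total vertical stress at mid-clay: σ_v = 20.1×1.7 + 17.8×1.8 = 66.21 kPa.
Pore pressure: u = 9.81×(3.5 − 0) = 34.335 kPa.
Initial effective stress: σ'_0 = σ_v − u = 66.21 − 34.335 = 31.875 kPa.
Stress increase at mid-clay by the 2:1 spreading method:
Δσ ≈ qD²/(D+z)² = 161×4.8²/(4.8+3.5)² = 53.846 kPa
Final effective stress: σ'_f = 31.875 + 53.846 = 85.721 kPa.
σ'_f = 85.721 ≤ σ'_p = 115 kPa, so the clay remains overconsolidated and only the recompression index applies:
S_c = C_r·H/(1+e₀)·log₁₀(σ'_f/σ'_0) = 0.071×3.6/1.98×log₁₀(85.721/31.875)
    = 0.12909 × 0.42964 = 0.05546 m

S_c ≈ 55.5 mm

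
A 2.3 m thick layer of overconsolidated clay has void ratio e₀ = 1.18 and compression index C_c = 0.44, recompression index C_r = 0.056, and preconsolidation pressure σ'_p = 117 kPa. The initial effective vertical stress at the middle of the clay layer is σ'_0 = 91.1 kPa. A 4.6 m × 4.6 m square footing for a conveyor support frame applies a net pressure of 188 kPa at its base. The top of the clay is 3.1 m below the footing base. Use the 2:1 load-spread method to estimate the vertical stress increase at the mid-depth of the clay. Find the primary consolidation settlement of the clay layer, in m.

S_c ≈ 0.0453 m

Mid-depth of clay below the footing base: z = 3.1 + 2.3/2 = 4.25 m.
Stress increase at mid-clay by the 2:1 spreading method:
Δσ = qBL/((B+z)(L+z)) = 188×4.6×4.6/((4.6+4.25)(4.6+4.25)) = 50.791 kPa
Final effective stress: σ'_f = 91.1 + 50.791 = 141.89 kPa.
σ'_f = 141.89 > σ'_p = 117 kPa, so the stress path crosses the preconsolidation pressure — recompression up to σ'_p, then virgin compression beyond:
S_c = H/(1+e₀)·[C_r·log₁₀(σ'_p/σ'_0) + C_c·log₁₀(σ'_f/σ'_p)]
    = 2.3/2.18 × [0.056×log₁₀(117/91.1) + 0.44×log₁₀(141.89/117)]
    = 1.055 × [0.0060854 + 0.036857] = 0.0453 m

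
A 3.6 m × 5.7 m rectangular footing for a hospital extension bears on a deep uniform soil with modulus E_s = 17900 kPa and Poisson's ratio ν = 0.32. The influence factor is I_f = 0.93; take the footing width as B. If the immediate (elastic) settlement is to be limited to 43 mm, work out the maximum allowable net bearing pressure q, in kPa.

q ≈ 256 kPa

S_e = q·B·(1−ν²)/E_s · I_f  ⇒  q = S_e·E_s / (B·(1−ν²)·I_f).
q = 0.043 × 17900 / (3.6 × 0.8976 × 0.93) = 256.1 kPa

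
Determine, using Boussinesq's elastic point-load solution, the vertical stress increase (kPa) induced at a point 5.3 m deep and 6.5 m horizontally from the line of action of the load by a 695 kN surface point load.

Δσ_z ≈ 1.19 kPa

Boussinesq vertical stress below a point load on an elastic half-space:
Δσ_z = 3P/(2πz²) · [1 + (r/z)²]^(−5/2)
r/z = 6.5/5.3 = 1.2264; [1+(r/z)²]^(−5/2) = 0.10078.
Δσ_z = 3×695/(2π×5.3²) × 0.10078 = 11.813 × 0.10078 = 1.191 kPa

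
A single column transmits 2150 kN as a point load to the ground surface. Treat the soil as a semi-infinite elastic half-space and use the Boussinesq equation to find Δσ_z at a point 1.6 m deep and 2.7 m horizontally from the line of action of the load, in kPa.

Boussinesq vertical stress below a point load on an elastic half-space:
Δσ_z = 3P/(2πz²) · [1 + (r/z)²]^(−5/2)
r/z = 2.7/1.6 = 1.6875; [1+(r/z)²]^(−5/2) = 0.034436.
Δσ_z = 3×2150/(2π×1.6²) × 0.034436 = 401 × 0.034436 = 13.81 kPa

Δσ_z ≈ 13.8 kPa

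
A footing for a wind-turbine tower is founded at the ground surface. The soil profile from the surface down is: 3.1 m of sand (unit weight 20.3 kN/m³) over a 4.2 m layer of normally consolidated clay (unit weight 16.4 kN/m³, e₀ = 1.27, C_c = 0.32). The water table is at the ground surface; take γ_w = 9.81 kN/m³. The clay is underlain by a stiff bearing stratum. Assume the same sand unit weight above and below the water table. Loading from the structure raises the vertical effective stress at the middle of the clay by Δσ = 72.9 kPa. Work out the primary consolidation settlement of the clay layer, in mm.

S_c ≈ 243 mm

Mid-depth of clay below the ground surface: z = 3.1 + 4.2/2 = 5.2 m.
Total vertical stress at mid-clay: σ_v = 20.3×3.1 + 16.4×2.1 = 97.37 kPa.
Pore pressure: u = 9.81×(5.2 − 0) = 51.012 kPa.
Initial effective stress: σ'_0 = σ_v − u = 97.37 − 51.012 = 46.358 kPa.
Final effective stress: σ'_f = σ'_0 + Δσ = 46.358 + 72.9 = 119.26 kPa.
Normally consolidated clay, so the full stress increment lies on the virgin compression line:
S_c = C_c·H/(1+e₀)·log₁₀(σ'_f/σ'_0) = 0.32×4.2/(1+1.27)×log₁₀(119.26/46.358)
    = 0.59207 × 0.41037 = 0.243 m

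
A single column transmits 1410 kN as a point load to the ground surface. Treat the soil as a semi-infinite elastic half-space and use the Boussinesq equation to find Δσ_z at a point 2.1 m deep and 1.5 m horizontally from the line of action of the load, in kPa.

Boussinesq vertical stress below a point load on an elastic half-space:
Δσ_z = 3P/(2πz²) · [1 + (r/z)²]^(−5/2)
r/z = 1.5/2.1 = 0.71429; [1+(r/z)²]^(−5/2) = 0.35679.
Δσ_z = 3×1410/(2π×2.1²) × 0.35679 = 152.66 × 0.35679 = 54.47 kPa

Δσ_z ≈ 54.5 kPa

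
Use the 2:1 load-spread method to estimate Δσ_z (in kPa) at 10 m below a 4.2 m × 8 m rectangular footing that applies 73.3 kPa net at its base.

By the 2:1 method the load spreads at 1 horizontal : 2 vertical, so at depth z the loaded area has grown by z in each plan dimension:
Δσ = qBL/((B+z)(L+z)) = 73.3×4.2×8/((4.2+10)(8+10)) = 9.6357 kPa

Δσ_z ≈ 9.64 kPa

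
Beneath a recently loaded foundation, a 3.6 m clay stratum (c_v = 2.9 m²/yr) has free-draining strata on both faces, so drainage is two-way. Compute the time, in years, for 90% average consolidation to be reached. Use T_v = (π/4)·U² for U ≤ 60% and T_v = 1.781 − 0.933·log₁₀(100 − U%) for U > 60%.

t ≈ 0.947 years

Drainage path length: H_d = H/2 = 1.8 m (double drainage).
U > 60%: T_v = 1.781 − 0.933·log₁₀(100 − 90) = 0.848.
t = T_v·H_d²/c_v = 0.848×1.8²/2.9 = 0.9474 years.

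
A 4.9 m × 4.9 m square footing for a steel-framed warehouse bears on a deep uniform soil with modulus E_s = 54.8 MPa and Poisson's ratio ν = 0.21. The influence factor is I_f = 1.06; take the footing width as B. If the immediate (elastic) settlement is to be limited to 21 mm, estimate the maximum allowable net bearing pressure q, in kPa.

q ≈ 232 kPa

E_s = 54.8 MPa = 54800 kPa.
S_e = q·B·(1−ν²)/E_s · I_f  ⇒  q = S_e·E_s / (B·(1−ν²)·I_f).
q = 0.021 × 54800 / (4.9 × 0.9559 × 1.06) = 231.8 kPa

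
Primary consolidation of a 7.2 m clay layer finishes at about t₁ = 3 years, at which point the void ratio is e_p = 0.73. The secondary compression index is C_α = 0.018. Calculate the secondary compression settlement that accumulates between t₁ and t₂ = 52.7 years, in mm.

S_s ≈ 93.2 mm

Secondary compression: S_s = C_α·H/(1+e_p)·log₁₀(t₂/t₁)
S_s = 0.018×7.2/(1+0.73)×log₁₀(52.7/3)
    = 0.07491 × 1.245 = 0.09324 m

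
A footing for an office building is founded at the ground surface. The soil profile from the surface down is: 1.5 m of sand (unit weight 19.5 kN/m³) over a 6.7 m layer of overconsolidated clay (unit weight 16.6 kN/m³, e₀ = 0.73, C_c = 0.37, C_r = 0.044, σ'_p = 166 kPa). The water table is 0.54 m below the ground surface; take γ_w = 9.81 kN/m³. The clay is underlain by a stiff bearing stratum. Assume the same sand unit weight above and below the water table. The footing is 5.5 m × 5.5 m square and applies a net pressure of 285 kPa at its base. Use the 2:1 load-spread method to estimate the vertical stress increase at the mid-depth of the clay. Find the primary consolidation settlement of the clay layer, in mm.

S_c ≈ 78.5 mm

Mid-depth of clay below the ground surface: z = 1.5 + 6.7/2 = 4.85 m.
Total vertical stress at mid-clay: σ_v = 19.5×1.5 + 16.6×3.35 = 84.86 kPa.
Pore pressure: u = 9.81×(4.85 − 0.54) = 42.281 kPa.
Initial effective stress: σ'_0 = σ_v − u = 84.86 − 42.281 = 42.579 kPa.
Stress increase at mid-clay by the 2:1 spreading method:
Δσ = qBL/((B+z)(L+z)) = 285×5.5×5.5/((5.5+4.85)(5.5+4.85)) = 80.48 kPa
Final effective stress: σ'_f = 42.579 + 80.48 = 123.06 kPa.
σ'_f = 123.06 ≤ σ'_p = 166 kPa, so the clay remains overconsolidated and only the recompression index applies:
S_c = C_r·H/(1+e₀)·log₁₀(σ'_f/σ'_0) = 0.044×6.7/1.73×log₁₀(123.06/42.579)
    = 0.1704 × 0.46092 = 0.07854 m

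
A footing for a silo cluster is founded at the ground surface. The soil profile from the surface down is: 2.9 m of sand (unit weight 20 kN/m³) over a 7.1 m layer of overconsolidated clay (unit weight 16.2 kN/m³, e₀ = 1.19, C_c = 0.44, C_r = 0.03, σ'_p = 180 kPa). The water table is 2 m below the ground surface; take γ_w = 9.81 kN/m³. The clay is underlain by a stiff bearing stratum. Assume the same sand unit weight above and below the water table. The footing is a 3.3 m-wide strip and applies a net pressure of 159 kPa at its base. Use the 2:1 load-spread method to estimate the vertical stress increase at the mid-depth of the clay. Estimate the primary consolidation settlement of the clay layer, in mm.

S_c ≈ 23.6 mm

Mid-depth of clay below the ground surface: z = 2.9 + 7.1/2 = 6.45 m.
Total vertical stress at mid-clay: σ_v = 20×2.9 + 16.2×3.55 = 115.51 kPa.
Pore pressure: u = 9.81×(6.45 − 2) = 43.655 kPa.
Initial effective stress: σ'_0 = σ_v − u = 115.51 − 43.655 = 71.855 kPa.
Stress increase at mid-clay by the 2:1 spreading method:
Δσ = qB/(B+z) = 159×3.3/(3.3+6.45) = 53.815 kPa
Final effective stress: σ'_f = 71.855 + 53.815 = 125.67 kPa.
σ'_f = 125.67 ≤ σ'_p = 180 kPa, so the clay remains overconsolidated and only the recompression index applies:
S_c = C_r·H/(1+e₀)·log₁₀(σ'_f/σ'_0) = 0.03×7.1/2.19×log₁₀(125.67/71.855)
    = 0.09726 × 0.24277 = 0.02361 m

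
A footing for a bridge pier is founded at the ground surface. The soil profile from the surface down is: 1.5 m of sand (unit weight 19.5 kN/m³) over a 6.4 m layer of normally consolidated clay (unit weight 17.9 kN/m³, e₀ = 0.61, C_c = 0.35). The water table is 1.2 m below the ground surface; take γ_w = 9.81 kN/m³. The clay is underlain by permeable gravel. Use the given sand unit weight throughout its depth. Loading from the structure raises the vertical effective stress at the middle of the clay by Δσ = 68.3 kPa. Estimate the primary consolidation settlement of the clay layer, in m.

Mid-depth of clay below the ground surface: z = 1.5 + 6.4/2 = 4.7 m.
Total vertical stress at mid-clay: σ_v = 19.5×1.5 + 17.9×3.2 = 86.53 kPa.
Pore pressure: u = 9.81×(4.7 − 1.2) = 34.335 kPa.
Initial effective stress: σ'_0 = σ_v − u = 86.53 − 34.335 = 52.195 kPa.
Final effective stress: σ'_f = σ'_0 + Δσ = 52.195 + 68.3 = 120.5 kPa.
Normally consolidated clay, so the full stress increment lies on the virgin compression line:
S_c = C_c·H/(1+e₀)·log₁₀(σ'_f/σ'_0) = 0.35×6.4/(1+0.61)×log₁₀(120.5/52.195)
    = 1.3913 × 0.36336 = 0.5055 m

S_c ≈ 0.506 m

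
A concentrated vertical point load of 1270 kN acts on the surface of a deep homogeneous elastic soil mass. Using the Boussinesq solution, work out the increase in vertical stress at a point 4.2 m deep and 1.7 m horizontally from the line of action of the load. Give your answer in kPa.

Δσ_z ≈ 23.5 kPa

Boussinesq vertical stress below a point load on an elastic half-space:
Δσ_z = 3P/(2πz²) · [1 + (r/z)²]^(−5/2)
r/z = 1.7/4.2 = 0.40476; [1+(r/z)²]^(−5/2) = 0.68434.
Δσ_z = 3×1270/(2π×4.2²) × 0.68434 = 34.375 × 0.68434 = 23.52 kPa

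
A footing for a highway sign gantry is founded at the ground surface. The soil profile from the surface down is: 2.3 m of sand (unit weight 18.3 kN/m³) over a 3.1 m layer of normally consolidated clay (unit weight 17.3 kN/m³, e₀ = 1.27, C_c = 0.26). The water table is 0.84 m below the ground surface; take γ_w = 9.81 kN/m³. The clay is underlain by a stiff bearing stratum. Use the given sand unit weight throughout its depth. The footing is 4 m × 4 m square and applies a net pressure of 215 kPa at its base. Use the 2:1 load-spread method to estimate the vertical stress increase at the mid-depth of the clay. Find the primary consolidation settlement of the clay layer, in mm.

Mid-depth of clay below the ground surface: z = 2.3 + 3.1/2 = 3.85 m.
Total vertical stress at mid-clay: σ_v = 18.3×2.3 + 17.3×1.55 = 68.905 kPa.
Pore pressure: u = 9.81×(3.85 − 0.84) = 29.528 kPa.
Initial effective stress: σ'_0 = σ_v − u = 68.905 − 29.528 = 39.377 kPa.
Stress increase at mid-clay by the 2:1 spreading method:
Δσ = qBL/((B+z)(L+z)) = 215×4×4/((4+3.85)(4+3.85)) = 55.824 kPa
Final effective stress: σ'_f = σ'_0 + Δσ = 39.377 + 55.824 = 95.201 kPa.
Normally consolidated clay, so the full stress increment lies on the virgin compression line:
S_c = C_c·H/(1+e₀)·log₁₀(σ'_f/σ'_0) = 0.26×3.1/(1+1.27)×log₁₀(95.201/39.377)
    = 0.35507 × 0.3834 = 0.1361 m

S_c ≈ 136 mm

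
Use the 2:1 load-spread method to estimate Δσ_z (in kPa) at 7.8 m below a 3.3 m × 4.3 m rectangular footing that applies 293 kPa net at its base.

Δσ_z ≈ 31 kPa

By the 2:1 method the load spreads at 1 horizontal : 2 vertical, so at depth z the loaded area has grown by z in each plan dimension:
Δσ = qBL/((B+z)(L+z)) = 293×3.3×4.3/((3.3+7.8)(4.3+7.8)) = 30.956 kPa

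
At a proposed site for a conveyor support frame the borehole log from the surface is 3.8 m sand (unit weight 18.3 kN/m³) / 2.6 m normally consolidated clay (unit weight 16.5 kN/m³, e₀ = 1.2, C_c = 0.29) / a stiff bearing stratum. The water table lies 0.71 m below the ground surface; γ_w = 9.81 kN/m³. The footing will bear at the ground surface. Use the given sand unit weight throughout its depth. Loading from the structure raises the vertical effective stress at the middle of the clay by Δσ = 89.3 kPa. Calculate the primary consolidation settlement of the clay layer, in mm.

Mid-depth of clay below the ground surface: z = 3.8 + 2.6/2 = 5.1 m.
Total vertical stress at mid-clay: σ_v = 18.3×3.8 + 16.5×1.3 = 90.99 kPa.
Pore pressure: u = 9.81×(5.1 − 0.71) = 43.066 kPa.
Initial effective stress: σ'_0 = σ_v − u = 90.99 − 43.066 = 47.924 kPa.
Final effective stress: σ'_f = σ'_0 + Δσ = 47.924 + 89.3 = 137.22 kPa.
Normally consolidated clay, so the full stress increment lies on the virgin compression line:
S_c = C_c·H/(1+e₀)·log₁₀(σ'_f/σ'_0) = 0.29×2.6/(1+1.2)×log₁₀(137.22/47.924)
    = 0.34273 × 0.45686 = 0.1566 m

S_c ≈ 157 mm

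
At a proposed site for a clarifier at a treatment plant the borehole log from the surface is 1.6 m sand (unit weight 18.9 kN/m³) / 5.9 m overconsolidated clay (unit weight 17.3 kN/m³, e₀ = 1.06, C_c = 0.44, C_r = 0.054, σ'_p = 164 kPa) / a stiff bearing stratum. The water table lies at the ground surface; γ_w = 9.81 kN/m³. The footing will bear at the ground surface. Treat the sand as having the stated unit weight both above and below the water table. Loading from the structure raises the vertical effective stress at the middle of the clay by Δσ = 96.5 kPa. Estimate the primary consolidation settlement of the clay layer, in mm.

Mid-depth of clay below the ground surface: z = 1.6 + 5.9/2 = 4.55 m.
Total vertical stress at mid-clay: σ_v = 18.9×1.6 + 17.3×2.95 = 81.275 kPa.
Pore pressure: u = 9.81×(4.55 − 0) = 44.636 kPa.
Initial effective stress: σ'_0 = σ_v − u = 81.275 − 44.636 = 36.639 kPa.
Final effective stress: σ'_f = 36.639 + 96.5 = 133.14 kPa.
σ'_f = 133.14 ≤ σ'_p = 164 kPa, so the clay remains overconsolidated and only the recompression index applies:
S_c = C_r·H/(1+e₀)·log₁₀(σ'_f/σ'_0) = 0.054×5.9/2.06×log₁₀(133.14/36.639)
    = 0.15466 × 0.56036 = 0.08667 m

S_c ≈ 86.7 mm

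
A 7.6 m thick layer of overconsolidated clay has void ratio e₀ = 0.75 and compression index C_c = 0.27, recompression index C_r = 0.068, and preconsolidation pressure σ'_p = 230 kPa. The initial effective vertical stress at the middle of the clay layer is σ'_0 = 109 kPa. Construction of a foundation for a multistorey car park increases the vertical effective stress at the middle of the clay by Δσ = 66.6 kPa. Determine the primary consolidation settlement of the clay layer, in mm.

S_c ≈ 61.2 mm

Final effective stress: σ'_f = 109 + 66.6 = 175.6 kPa.
σ'_f = 175.6 ≤ σ'_p = 230 kPa, so the clay remains overconsolidated and only the recompression index applies:
S_c = C_r·H/(1+e₀)·log₁₀(σ'_f/σ'_0) = 0.068×7.6/1.75×log₁₀(175.6/109)
    = 0.29532 × 0.2071 = 0.06116 m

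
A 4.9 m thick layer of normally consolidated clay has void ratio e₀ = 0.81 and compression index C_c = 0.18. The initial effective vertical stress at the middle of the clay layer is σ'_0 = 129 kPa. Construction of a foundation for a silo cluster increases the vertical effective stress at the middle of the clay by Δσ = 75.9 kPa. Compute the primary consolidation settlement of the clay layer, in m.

Final effective stress: σ'_f = σ'_0 + Δσ = 129 + 75.9 = 204.9 kPa.
Normally consolidated clay, so the full stress increment lies on the virgin compression line:
S_c = C_c·H/(1+e₀)·log₁₀(σ'_f/σ'_0) = 0.18×4.9/(1+0.81)×log₁₀(204.9/129)
    = 0.48729 × 0.20095 = 0.09792 m

S_c ≈ 0.0979 m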